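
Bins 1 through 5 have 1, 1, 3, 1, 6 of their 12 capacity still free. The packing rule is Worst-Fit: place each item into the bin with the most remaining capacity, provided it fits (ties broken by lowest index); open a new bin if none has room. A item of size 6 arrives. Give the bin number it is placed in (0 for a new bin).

Bins with room: bin 5 (6).
Most room is bin 5 with 6 free.

5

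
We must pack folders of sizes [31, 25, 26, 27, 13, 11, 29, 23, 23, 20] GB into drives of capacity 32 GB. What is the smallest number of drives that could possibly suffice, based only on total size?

8

Total size = 31 + 25 + 26 + 27 + 13 + 11 + 29 + 23 + 23 + 20 = 228 GB.
⌈228 / 32⌉ = 8.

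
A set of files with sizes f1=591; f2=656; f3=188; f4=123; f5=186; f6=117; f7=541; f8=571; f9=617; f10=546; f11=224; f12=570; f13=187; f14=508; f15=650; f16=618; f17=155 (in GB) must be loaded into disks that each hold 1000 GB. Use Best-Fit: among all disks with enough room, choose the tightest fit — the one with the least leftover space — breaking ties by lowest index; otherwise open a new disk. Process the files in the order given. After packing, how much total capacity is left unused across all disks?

Put f1 (591 GB) in disk 1; 409 GB remain.
Put f2 (656 GB) in disk 2; 344 GB remain.
Put f3 (188 GB) in disk 2; 156 GB remain.
Put f4 (123 GB) in disk 2; 33 GB remain.
Put f5 (186 GB) in disk 1; 223 GB remain.
Put f6 (117 GB) in disk 1; 106 GB remain.
Put f7 (541 GB) in disk 3; 459 GB remain.
Put f8 (571 GB) in disk 4; 429 GB remain.
Put f9 (617 GB) in disk 5; 383 GB remain.
Put f10 (546 GB) in disk 6; 454 GB remain.
Put f11 (224 GB) in disk 5; 159 GB remain.
Put f12 (570 GB) in disk 7; 430 GB remain.
Put f13 (187 GB) in disk 4; 242 GB remain.
Put f14 (508 GB) in disk 8; 492 GB remain.
Put f15 (650 GB) in disk 9; 350 GB remain.
Put f16 (618 GB) in disk 10; 382 GB remain.
Put f17 (155 GB) in disk 5; 4 GB remain.
10 disks × 1000 GB = 10000 GB; used 7048 GB; unused 2952 GB.

2952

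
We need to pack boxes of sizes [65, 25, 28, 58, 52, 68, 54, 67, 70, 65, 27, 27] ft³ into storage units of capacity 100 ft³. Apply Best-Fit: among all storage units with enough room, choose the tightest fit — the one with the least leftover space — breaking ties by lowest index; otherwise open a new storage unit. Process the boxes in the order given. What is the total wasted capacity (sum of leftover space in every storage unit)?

194

Put 65 ft³ in storage unit 1; 35 ft³ remain.
Put 25 ft³ in storage unit 1; 10 ft³ remain.
Put 28 ft³ in storage unit 2; 72 ft³ remain.
Put 58 ft³ in storage unit 2; 14 ft³ remain.
Put 52 ft³ in storage unit 3; 48 ft³ remain.
Put 68 ft³ in storage unit 4; 32 ft³ remain.
Put 54 ft³ in storage unit 5; 46 ft³ remain.
Put 67 ft³ in storage unit 6; 33 ft³ remain.
Put 70 ft³ in storage unit 7; 30 ft³ remain.
Put 65 ft³ in storage unit 8; 35 ft³ remain.
Put 27 ft³ in storage unit 7; 3 ft³ remain.
Put 27 ft³ in storage unit 4; 5 ft³ remain.
8 storage units × 100 ft³ = 800 ft³; used 606 ft³; unused 194 ft³.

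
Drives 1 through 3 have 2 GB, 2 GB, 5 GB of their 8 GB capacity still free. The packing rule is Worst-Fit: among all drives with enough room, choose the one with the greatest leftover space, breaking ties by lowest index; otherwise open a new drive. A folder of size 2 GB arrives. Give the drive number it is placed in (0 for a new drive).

Drives with room: drive 1 (2 GB), drive 2 (2 GB), drive 3 (5 GB).
Most room is drive 3 with 5 GB free.

3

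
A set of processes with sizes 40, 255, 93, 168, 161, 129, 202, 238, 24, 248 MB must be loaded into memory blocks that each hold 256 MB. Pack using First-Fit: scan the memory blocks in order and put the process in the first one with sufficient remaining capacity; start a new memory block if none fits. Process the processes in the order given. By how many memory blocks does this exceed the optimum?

1

First-Fit: [40,93,24] [255] [168] [161] [129] [202] [238] [248] → 8 memory blocks.
Total size 1558 MB; any packing needs at least ⌈1558/256⌉ = 7 memory blocks.
An optimal packing achieves that bound: [255] [248] [238] [202,40] [168,24] [161,93] [129] → 7 memory blocks.
Excess: 8 − 7 = 1.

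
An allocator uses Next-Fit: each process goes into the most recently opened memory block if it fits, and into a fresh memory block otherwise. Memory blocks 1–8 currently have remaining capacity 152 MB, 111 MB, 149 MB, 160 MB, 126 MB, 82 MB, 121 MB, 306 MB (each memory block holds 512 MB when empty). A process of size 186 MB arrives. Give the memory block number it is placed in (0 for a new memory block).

Next-Fit only looks at memory block 8, which has 306 MB free.
186 MB fits there.

8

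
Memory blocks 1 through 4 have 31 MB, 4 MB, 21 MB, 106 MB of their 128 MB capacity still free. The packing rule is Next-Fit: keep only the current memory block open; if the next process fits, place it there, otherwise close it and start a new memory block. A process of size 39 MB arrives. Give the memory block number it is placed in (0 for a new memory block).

4

Next-Fit only looks at memory block 4, which has 106 MB free.
39 MB fits there.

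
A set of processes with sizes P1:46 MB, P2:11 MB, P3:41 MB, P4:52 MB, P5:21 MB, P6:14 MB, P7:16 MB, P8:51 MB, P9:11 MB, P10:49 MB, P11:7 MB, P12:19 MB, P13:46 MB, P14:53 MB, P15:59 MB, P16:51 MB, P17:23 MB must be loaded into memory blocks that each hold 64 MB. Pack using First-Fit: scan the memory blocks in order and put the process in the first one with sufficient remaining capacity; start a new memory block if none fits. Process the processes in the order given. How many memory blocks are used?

11

Put P1 (46 MB) in memory block 1; 18 MB remain.
Put P2 (11 MB) in memory block 1; 7 MB remain.
Put P3 (41 MB) in memory block 2; 23 MB remain.
Put P4 (52 MB) in memory block 3; 12 MB remain.
Put P5 (21 MB) in memory block 2; 2 MB remain.
Put P6 (14 MB) in memory block 4; 50 MB remain.
Put P7 (16 MB) in memory block 4; 34 MB remain.
Put P8 (51 MB) in memory block 5; 13 MB remain.
Put P9 (11 MB) in memory block 3; 1 MB remain.
Put P10 (49 MB) in memory block 6; 15 MB remain.
Put P11 (7 MB) in memory block 1; 0 MB remain.
Put P12 (19 MB) in memory block 4; 15 MB remain.
Put P13 (46 MB) in memory block 7; 18 MB remain.
Put P14 (53 MB) in memory block 8; 11 MB remain.
Put P15 (59 MB) in memory block 9; 5 MB remain.
Put P16 (51 MB) in memory block 10; 13 MB remain.
Put P17 (23 MB) in memory block 11; 41 MB remain.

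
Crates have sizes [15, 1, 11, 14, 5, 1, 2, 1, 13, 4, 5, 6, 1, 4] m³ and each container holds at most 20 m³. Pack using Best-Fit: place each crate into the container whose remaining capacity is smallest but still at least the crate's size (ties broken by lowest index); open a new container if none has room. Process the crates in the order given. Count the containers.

5

Put 15 m³ in container 1; 5 m³ remain.
Put 1 m³ in container 1; 4 m³ remain.
Put 11 m³ in container 2; 9 m³ remain.
Put 14 m³ in container 3; 6 m³ remain.
Put 5 m³ in container 3; 1 m³ remain.
Put 1 m³ in container 3; 0 m³ remain.
Put 2 m³ in container 1; 2 m³ remain.
Put 1 m³ in container 1; 1 m³ remain.
Put 13 m³ in container 4; 7 m³ remain.
Put 4 m³ in container 4; 3 m³ remain.
Put 5 m³ in container 2; 4 m³ remain.
Put 6 m³ in container 5; 14 m³ remain.
Put 1 m³ in container 1; 0 m³ remain.
Put 4 m³ in container 2; 0 m³ remain.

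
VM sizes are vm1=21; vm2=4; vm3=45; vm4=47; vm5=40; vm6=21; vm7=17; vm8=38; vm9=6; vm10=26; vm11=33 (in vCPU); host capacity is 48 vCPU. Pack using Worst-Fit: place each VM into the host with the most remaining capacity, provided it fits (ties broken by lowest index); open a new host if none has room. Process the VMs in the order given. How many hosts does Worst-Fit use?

8

vm1 (21 vCPU) → host 1 (remaining 27 vCPU)
vm2 (4 vCPU) → host 1 (remaining 23 vCPU)
vm3 (45 vCPU) → host 2 (remaining 3 vCPU)
vm4 (47 vCPU) → host 3 (remaining 1 vCPU)
vm5 (40 vCPU) → host 4 (remaining 8 vCPU)
vm6 (21 vCPU) → host 1 (remaining 2 vCPU)
vm7 (17 vCPU) → host 5 (remaining 31 vCPU)
vm8 (38 vCPU) → host 6 (remaining 10 vCPU)
vm9 (6 vCPU) → host 5 (remaining 25 vCPU)
vm10 (26 vCPU) → host 7 (remaining 22 vCPU)
vm11 (33 vCPU) → host 8 (remaining 15 vCPU)
Final hosts: [21,4,21] [45] [47] [40] [17,6] [38] [26] [33].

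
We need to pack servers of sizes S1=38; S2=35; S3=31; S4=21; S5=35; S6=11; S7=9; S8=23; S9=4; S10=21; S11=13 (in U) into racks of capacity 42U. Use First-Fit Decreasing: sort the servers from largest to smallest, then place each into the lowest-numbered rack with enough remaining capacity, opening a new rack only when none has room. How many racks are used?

7 racks

Sorted descending: 38, 35, 35, 31, 23, 21, 21, 13, 11, 9, 4.
rack 1: place 38U, 4U left
rack 2: place 35U, 7U left
rack 3: place 35U, 7U left
rack 4: place 31U, 11U left
rack 5: place 23U, 19U left
rack 6: place 21U, 21U left
rack 6: place 21U, 0U left
rack 5: place 13U, 6U left
rack 4: place 11U, 0U left
rack 7: place 9U, 33U left
rack 1: place 4U, 0U left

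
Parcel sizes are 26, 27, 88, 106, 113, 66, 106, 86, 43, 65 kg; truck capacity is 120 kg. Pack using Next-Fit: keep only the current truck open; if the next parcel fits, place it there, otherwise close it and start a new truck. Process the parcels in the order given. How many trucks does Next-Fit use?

26 kg → truck 1 (remaining 94 kg)
27 kg → truck 1 (remaining 67 kg)
88 kg → truck 2 (remaining 32 kg)
106 kg → truck 3 (remaining 14 kg)
113 kg → truck 4 (remaining 7 kg)
66 kg → truck 5 (remaining 54 kg)
106 kg → truck 6 (remaining 14 kg)
86 kg → truck 7 (remaining 34 kg)
43 kg → truck 8 (remaining 77 kg)
65 kg → truck 8 (remaining 12 kg)
Final trucks: [26,27] [88] [106] [113] [66] [106] [86] [43,65].

8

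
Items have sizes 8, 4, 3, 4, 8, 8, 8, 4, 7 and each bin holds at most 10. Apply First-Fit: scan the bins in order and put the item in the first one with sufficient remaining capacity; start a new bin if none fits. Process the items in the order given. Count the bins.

7 bins

Put 8 in bin 1; 2 remain.
Put 4 in bin 2; 6 remain.
Put 3 in bin 2; 3 remain.
Put 4 in bin 3; 6 remain.
Put 8 in bin 4; 2 remain.
Put 8 in bin 5; 2 remain.
Put 8 in bin 6; 2 remain.
Put 4 in bin 3; 2 remain.
Put 7 in bin 7; 3 remain.
Final bins: [8] [4,3] [4,4] [8] [8] [8] [7].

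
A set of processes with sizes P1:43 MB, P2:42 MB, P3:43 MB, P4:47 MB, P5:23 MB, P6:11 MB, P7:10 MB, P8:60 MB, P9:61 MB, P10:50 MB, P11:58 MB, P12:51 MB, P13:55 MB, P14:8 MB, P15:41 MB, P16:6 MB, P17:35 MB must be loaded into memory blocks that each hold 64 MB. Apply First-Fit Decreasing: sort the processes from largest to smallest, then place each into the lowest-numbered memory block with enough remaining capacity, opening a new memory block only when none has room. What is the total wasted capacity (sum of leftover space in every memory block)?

Sorted descending: 61, 60, 58, 55, 51, 50, 47, 43, 43, 42, 41, 35, 23, 11, 10, 8, 6.
memory block 1: place 61 MB, 3 MB left
memory block 2: place 60 MB, 4 MB left
memory block 3: place 58 MB, 6 MB left
memory block 4: place 55 MB, 9 MB left
memory block 5: place 51 MB, 13 MB left
memory block 6: place 50 MB, 14 MB left
memory block 7: place 47 MB, 17 MB left
memory block 8: place 43 MB, 21 MB left
memory block 9: place 43 MB, 21 MB left
memory block 10: place 42 MB, 22 MB left
memory block 11: place 41 MB, 23 MB left
memory block 12: place 35 MB, 29 MB left
memory block 11: place 23 MB, 0 MB left
memory block 5: place 11 MB, 2 MB left
memory block 6: place 10 MB, 4 MB left
memory block 4: place 8 MB, 1 MB left
memory block 3: place 6 MB, 0 MB left
12 memory blocks × 64 MB = 768 MB; used 644 MB; unused 124 MB.

124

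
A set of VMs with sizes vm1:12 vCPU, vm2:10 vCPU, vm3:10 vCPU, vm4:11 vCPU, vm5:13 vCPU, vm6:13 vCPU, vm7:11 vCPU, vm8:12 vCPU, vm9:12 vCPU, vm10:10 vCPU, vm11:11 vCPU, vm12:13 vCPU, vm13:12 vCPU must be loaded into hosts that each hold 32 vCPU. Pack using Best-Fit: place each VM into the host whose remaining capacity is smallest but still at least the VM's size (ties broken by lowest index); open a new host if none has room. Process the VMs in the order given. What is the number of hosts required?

6 hosts

Put vm1 (12 vCPU) in host 1; 20 vCPU remain.
Put vm2 (10 vCPU) in host 1; 10 vCPU remain.
Put vm3 (10 vCPU) in host 1; 0 vCPU remain.
Put vm4 (11 vCPU) in host 2; 21 vCPU remain.
Put vm5 (13 vCPU) in host 2; 8 vCPU remain.
Put vm6 (13 vCPU) in host 3; 19 vCPU remain.
Put vm7 (11 vCPU) in host 3; 8 vCPU remain.
Put vm8 (12 vCPU) in host 4; 20 vCPU remain.
Put vm9 (12 vCPU) in host 4; 8 vCPU remain.
Put vm10 (10 vCPU) in host 5; 22 vCPU remain.
Put vm11 (11 vCPU) in host 5; 11 vCPU remain.
Put vm12 (13 vCPU) in host 6; 19 vCPU remain.
Put vm13 (12 vCPU) in host 6; 7 vCPU remain.
Final hosts: [12,10,10] [11,13] [13,11] [12,12] [10,11] [13,12].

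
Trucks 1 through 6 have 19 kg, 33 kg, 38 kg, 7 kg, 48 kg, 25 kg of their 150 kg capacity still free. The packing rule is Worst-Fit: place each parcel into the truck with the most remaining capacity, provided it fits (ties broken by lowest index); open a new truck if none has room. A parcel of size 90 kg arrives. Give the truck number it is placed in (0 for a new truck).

0

No truck has ≥ 90 kg free, so a new truck is opened.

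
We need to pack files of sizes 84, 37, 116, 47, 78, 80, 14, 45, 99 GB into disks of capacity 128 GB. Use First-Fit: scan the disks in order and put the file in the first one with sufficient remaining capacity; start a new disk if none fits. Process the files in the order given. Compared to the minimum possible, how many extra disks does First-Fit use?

First-Fit: [84,37] [116] [47,78] [80,14] [45] [99] → 6 disks.
Total size 600 GB; any packing needs at least ⌈600/128⌉ = 5 disks.
An optimal packing achieves that bound: [116] [99,14] [84,37] [80,47] [78,45] → 5 disks.
Excess: 6 − 5 = 1.

1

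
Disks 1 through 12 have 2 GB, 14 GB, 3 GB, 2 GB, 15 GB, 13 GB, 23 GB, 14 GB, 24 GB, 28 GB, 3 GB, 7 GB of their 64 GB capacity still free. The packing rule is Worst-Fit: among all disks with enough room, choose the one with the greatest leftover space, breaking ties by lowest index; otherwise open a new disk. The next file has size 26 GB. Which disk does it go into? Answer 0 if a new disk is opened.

Disks with room: disk 10 (28 GB).
Most room is disk 10 with 28 GB free.

10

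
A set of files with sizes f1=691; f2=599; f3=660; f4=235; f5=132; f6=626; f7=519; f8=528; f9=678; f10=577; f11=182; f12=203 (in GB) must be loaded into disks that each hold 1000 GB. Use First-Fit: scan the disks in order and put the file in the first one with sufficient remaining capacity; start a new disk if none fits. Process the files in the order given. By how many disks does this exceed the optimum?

0

First-Fit: [691,235] [599,132,182] [660,203] [626] [519] [528] [678] [577] → 8 disks.
8 files exceed 500 GB (half the capacity), and no two of those can share a disk, so at least 8 disks are needed.
So 8 is already optimal.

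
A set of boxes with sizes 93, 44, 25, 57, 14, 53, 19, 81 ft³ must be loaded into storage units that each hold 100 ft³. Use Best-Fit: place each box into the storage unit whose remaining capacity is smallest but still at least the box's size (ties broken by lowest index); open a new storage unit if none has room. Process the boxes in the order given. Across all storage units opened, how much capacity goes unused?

114

storage unit 1: place 93 ft³, 7 ft³ left
storage unit 2: place 44 ft³, 56 ft³ left
storage unit 2: place 25 ft³, 31 ft³ left
storage unit 3: place 57 ft³, 43 ft³ left
storage unit 2: place 14 ft³, 17 ft³ left
storage unit 4: place 53 ft³, 47 ft³ left
storage unit 3: place 19 ft³, 24 ft³ left
storage unit 5: place 81 ft³, 19 ft³ left
5 storage units × 100 ft³ = 500 ft³; used 386 ft³; unused 114 ft³.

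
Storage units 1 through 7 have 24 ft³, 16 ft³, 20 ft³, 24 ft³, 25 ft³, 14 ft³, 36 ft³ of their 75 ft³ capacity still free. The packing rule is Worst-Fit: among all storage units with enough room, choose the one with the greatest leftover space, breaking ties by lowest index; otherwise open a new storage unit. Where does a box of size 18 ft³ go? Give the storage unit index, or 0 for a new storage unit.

Storage units with room: storage unit 1 (24 ft³), storage unit 3 (20 ft³), storage unit 4 (24 ft³), storage unit 5 (25 ft³), storage unit 7 (36 ft³).
Most room is storage unit 7 with 36 ft³ free.

7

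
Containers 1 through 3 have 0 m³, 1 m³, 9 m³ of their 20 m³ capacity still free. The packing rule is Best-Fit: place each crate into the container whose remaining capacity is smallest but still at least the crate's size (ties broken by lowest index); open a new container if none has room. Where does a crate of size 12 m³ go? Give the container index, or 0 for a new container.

0

No container has ≥ 12 m³ free, so a new container is opened.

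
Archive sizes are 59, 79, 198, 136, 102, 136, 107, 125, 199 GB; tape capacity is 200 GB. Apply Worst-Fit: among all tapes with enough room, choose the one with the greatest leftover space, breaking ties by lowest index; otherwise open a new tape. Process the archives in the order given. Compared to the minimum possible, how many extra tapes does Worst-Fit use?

1

Worst-Fit: [59,79] [198] [136] [102] [136] [107] [125] [199] → 8 tapes.
7 archives exceed 100 GB (half the capacity), and no two of those can share a tape, so at least 7 tapes are needed.
An optimal packing achieves that bound: [199] [198] [136,59] [136] [125] [107,79] [102] → 7 tapes.
Excess: 8 − 7 = 1.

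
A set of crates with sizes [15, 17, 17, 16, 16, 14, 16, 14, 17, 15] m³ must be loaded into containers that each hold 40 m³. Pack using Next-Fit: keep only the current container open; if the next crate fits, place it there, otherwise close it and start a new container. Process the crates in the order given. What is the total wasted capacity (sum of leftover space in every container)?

container 1: place 15 m³, 25 m³ left
container 1: place 17 m³, 8 m³ left
container 2: place 17 m³, 23 m³ left
container 2: place 16 m³, 7 m³ left
container 3: place 16 m³, 24 m³ left
container 3: place 14 m³, 10 m³ left
container 4: place 16 m³, 24 m³ left
container 4: place 14 m³, 10 m³ left
container 5: place 17 m³, 23 m³ left
container 5: place 15 m³, 8 m³ left
5 containers × 40 m³ = 200 m³; used 157 m³; unused 43 m³.

43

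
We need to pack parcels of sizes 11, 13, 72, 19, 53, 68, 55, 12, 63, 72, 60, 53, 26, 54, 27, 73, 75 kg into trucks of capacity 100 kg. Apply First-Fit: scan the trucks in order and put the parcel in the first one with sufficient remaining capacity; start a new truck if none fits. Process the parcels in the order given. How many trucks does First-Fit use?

11

11 kg → truck 1 (remaining 89 kg)
13 kg → truck 1 (remaining 76 kg)
72 kg → truck 1 (remaining 4 kg)
19 kg → truck 2 (remaining 81 kg)
53 kg → truck 2 (remaining 28 kg)
68 kg → truck 3 (remaining 32 kg)
55 kg → truck 4 (remaining 45 kg)
12 kg → truck 2 (remaining 16 kg)
63 kg → truck 5 (remaining 37 kg)
72 kg → truck 6 (remaining 28 kg)
60 kg → truck 7 (remaining 40 kg)
53 kg → truck 8 (remaining 47 kg)
26 kg → truck 3 (remaining 6 kg)
54 kg → truck 9 (remaining 46 kg)
27 kg → truck 4 (remaining 18 kg)
73 kg → truck 10 (remaining 27 kg)
75 kg → truck 11 (remaining 25 kg)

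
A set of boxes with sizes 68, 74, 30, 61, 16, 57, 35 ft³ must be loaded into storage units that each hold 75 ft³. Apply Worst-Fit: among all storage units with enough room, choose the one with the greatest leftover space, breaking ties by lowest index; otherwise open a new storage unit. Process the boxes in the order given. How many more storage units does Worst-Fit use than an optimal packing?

Worst-Fit: [68] [74] [30,16] [61] [57] [35] → 6 storage units.
Total size 341 ft³; any packing needs at least ⌈341/75⌉ = 5 storage units.
An optimal packing achieves that bound: [74] [68] [61] [57,16] [35,30] → 5 storage units.
Excess: 6 − 5 = 1.

1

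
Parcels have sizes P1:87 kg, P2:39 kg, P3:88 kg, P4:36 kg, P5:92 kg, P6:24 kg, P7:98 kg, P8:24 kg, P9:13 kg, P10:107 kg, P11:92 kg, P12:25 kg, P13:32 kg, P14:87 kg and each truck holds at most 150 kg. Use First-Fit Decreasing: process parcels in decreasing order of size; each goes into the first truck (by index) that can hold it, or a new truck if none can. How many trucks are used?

Sorted descending: 107, 98, 92, 92, 88, 87, 87, 39, 36, 32, 25, 24, 24, 13.
Put 107 kg in truck 1; 43 kg remain.
Put 98 kg in truck 2; 52 kg remain.
Put 92 kg in truck 3; 58 kg remain.
Put 92 kg in truck 4; 58 kg remain.
Put 88 kg in truck 5; 62 kg remain.
Put 87 kg in truck 6; 63 kg remain.
Put 87 kg in truck 7; 63 kg remain.
Put 39 kg in truck 1; 4 kg remain.
Put 36 kg in truck 2; 16 kg remain.
Put 32 kg in truck 3; 26 kg remain.
Put 25 kg in truck 3; 1 kg remain.
Put 24 kg in truck 4; 34 kg remain.
Put 24 kg in truck 4; 10 kg remain.
Put 13 kg in truck 2; 3 kg remain.

7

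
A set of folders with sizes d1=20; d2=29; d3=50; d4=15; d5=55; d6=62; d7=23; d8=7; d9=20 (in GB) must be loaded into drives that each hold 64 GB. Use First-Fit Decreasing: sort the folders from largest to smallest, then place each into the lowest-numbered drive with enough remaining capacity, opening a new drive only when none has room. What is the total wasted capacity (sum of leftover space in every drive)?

Sorted descending: 62, 55, 50, 29, 23, 20, 20, 15, 7.
drive 1: place 62 GB, 2 GB left
drive 2: place 55 GB, 9 GB left
drive 3: place 50 GB, 14 GB left
drive 4: place 29 GB, 35 GB left
drive 4: place 23 GB, 12 GB left
drive 5: place 20 GB, 44 GB left
drive 5: place 20 GB, 24 GB left
drive 5: place 15 GB, 9 GB left
drive 2: place 7 GB, 2 GB left
5 drives × 64 GB = 320 GB; used 281 GB; unused 39 GB.

39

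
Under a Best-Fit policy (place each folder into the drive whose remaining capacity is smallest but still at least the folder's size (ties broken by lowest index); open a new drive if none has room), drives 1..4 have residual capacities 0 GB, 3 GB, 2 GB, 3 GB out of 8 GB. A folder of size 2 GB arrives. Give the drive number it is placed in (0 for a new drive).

Drives with room: drive 2 (3 GB), drive 3 (2 GB), drive 4 (3 GB).
Tightest fit is drive 3 with 2 GB free.

3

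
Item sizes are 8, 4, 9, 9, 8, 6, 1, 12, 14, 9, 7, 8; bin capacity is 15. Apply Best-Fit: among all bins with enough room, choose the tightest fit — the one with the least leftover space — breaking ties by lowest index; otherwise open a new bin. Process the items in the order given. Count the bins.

Put 8 in bin 1; 7 remain.
Put 4 in bin 1; 3 remain.
Put 9 in bin 2; 6 remain.
Put 9 in bin 3; 6 remain.
Put 8 in bin 4; 7 remain.
Put 6 in bin 2; 0 remain.
Put 1 in bin 1; 2 remain.
Put 12 in bin 5; 3 remain.
Put 14 in bin 6; 1 remain.
Put 9 in bin 7; 6 remain.
Put 7 in bin 4; 0 remain.
Put 8 in bin 8; 7 remain.
Final bins: [8,4,1] [9,6] [9] [8,7] [12] [14] [9] [8].

8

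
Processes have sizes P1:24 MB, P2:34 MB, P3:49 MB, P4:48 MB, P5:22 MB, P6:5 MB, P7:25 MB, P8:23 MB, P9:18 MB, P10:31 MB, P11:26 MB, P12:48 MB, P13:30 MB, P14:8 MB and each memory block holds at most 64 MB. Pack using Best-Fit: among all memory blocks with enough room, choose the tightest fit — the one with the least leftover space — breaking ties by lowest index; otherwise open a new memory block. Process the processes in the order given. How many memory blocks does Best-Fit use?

8

memory block 1: place P1 (24 MB), 40 MB left
memory block 1: place P2 (34 MB), 6 MB left
memory block 2: place P3 (49 MB), 15 MB left
memory block 3: place P4 (48 MB), 16 MB left
memory block 4: place P5 (22 MB), 42 MB left
memory block 1: place P6 (5 MB), 1 MB left
memory block 4: place P7 (25 MB), 17 MB left
memory block 5: place P8 (23 MB), 41 MB left
memory block 5: place P9 (18 MB), 23 MB left
memory block 6: place P10 (31 MB), 33 MB left
memory block 6: place P11 (26 MB), 7 MB left
memory block 7: place P12 (48 MB), 16 MB left
memory block 8: place P13 (30 MB), 34 MB left
memory block 2: place P14 (8 MB), 7 MB left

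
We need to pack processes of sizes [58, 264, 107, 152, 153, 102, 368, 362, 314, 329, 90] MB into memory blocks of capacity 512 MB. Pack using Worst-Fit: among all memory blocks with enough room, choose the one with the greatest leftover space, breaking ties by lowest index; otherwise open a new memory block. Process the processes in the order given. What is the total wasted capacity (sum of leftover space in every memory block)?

memory block 1: place 58 MB, 454 MB left
memory block 1: place 264 MB, 190 MB left
memory block 1: place 107 MB, 83 MB left
memory block 2: place 152 MB, 360 MB left
memory block 2: place 153 MB, 207 MB left
memory block 2: place 102 MB, 105 MB left
memory block 3: place 368 MB, 144 MB left
memory block 4: place 362 MB, 150 MB left
memory block 5: place 314 MB, 198 MB left
memory block 6: place 329 MB, 183 MB left
memory block 5: place 90 MB, 108 MB left
6 memory blocks × 512 MB = 3072 MB; used 2299 MB; unused 773 MB.

773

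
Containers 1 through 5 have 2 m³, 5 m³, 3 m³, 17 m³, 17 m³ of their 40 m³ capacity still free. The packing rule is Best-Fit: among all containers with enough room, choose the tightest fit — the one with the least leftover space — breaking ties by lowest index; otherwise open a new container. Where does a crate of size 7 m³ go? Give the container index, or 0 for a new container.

4

Containers with room: container 4 (17 m³), container 5 (17 m³).
Tightest fit is container 4 with 17 m³ free.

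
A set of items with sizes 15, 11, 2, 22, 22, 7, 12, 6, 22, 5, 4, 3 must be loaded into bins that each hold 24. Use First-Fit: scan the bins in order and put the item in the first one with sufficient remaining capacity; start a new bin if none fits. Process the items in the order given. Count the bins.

6

15 → bin 1 (remaining 9)
11 → bin 2 (remaining 13)
2 → bin 1 (remaining 7)
22 → bin 3 (remaining 2)
22 → bin 4 (remaining 2)
7 → bin 1 (remaining 0)
12 → bin 2 (remaining 1)
6 → bin 5 (remaining 18)
22 → bin 6 (remaining 2)
5 → bin 5 (remaining 13)
4 → bin 5 (remaining 9)
3 → bin 5 (remaining 6)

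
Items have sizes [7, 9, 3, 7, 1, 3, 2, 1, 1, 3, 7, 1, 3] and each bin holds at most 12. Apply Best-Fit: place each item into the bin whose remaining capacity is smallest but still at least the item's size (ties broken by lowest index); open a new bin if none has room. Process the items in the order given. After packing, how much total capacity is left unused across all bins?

12

Put 7 in bin 1; 5 remain.
Put 9 in bin 2; 3 remain.
Put 3 in bin 2; 0 remain.
Put 7 in bin 3; 5 remain.
Put 1 in bin 1; 4 remain.
Put 3 in bin 1; 1 remain.
Put 2 in bin 3; 3 remain.
Put 1 in bin 1; 0 remain.
Put 1 in bin 3; 2 remain.
Put 3 in bin 4; 9 remain.
Put 7 in bin 4; 2 remain.
Put 1 in bin 3; 1 remain.
Put 3 in bin 5; 9 remain.
5 bins × 12 = 60; used 48; unused 12.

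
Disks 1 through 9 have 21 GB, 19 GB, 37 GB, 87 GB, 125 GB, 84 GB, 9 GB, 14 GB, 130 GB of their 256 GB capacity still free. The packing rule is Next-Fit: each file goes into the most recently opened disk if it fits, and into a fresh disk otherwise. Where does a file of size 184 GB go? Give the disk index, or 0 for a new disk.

Next-Fit only looks at disk 9, which has 130 GB free.
184 GB does not fit, so a new disk is opened.

0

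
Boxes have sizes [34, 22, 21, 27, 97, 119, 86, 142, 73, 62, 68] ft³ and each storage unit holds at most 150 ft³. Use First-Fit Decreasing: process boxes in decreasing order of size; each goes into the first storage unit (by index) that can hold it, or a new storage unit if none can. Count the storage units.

Sorted descending: 142, 119, 97, 86, 73, 68, 62, 34, 27, 22, 21.
storage unit 1: place 142 ft³, 8 ft³ left
storage unit 2: place 119 ft³, 31 ft³ left
storage unit 3: place 97 ft³, 53 ft³ left
storage unit 4: place 86 ft³, 64 ft³ left
storage unit 5: place 73 ft³, 77 ft³ left
storage unit 5: place 68 ft³, 9 ft³ left
storage unit 4: place 62 ft³, 2 ft³ left
storage unit 3: place 34 ft³, 19 ft³ left
storage unit 2: place 27 ft³, 4 ft³ left
storage unit 6: place 22 ft³, 128 ft³ left
storage unit 6: place 21 ft³, 107 ft³ left
Final storage units: [142] [119,27] [97,34] [86,62] [73,68] [22,21].

6 storage units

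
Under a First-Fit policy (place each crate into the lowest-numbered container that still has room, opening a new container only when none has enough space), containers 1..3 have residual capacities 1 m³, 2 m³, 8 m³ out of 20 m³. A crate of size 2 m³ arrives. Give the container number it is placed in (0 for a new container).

2

Containers with room: container 2 (2 m³), container 3 (8 m³).
The first with room is container 2.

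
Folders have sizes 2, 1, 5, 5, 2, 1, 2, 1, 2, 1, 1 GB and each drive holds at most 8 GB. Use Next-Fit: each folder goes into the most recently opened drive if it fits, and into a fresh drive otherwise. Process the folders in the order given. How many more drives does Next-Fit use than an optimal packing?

0

Next-Fit: [2,1,5] [5,2,1] [2,1,2,1,1] → 3 drives.
Total size 23 GB; any packing needs at least ⌈23/8⌉ = 3 drives.
So 3 is already optimal.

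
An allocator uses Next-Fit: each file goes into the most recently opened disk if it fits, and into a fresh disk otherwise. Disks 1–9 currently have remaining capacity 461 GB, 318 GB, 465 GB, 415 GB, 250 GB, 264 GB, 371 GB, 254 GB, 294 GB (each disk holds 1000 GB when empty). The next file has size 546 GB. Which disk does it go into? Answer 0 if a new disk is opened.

0

Next-Fit only looks at disk 9, which has 294 GB free.
546 GB does not fit, so a new disk is opened.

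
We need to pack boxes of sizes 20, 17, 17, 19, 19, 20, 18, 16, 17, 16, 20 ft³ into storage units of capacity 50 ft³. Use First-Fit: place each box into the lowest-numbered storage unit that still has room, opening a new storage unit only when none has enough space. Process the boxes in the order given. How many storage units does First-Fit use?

5

storage unit 1: place 20 ft³, 30 ft³ left
storage unit 1: place 17 ft³, 13 ft³ left
storage unit 2: place 17 ft³, 33 ft³ left
storage unit 2: place 19 ft³, 14 ft³ left
storage unit 3: place 19 ft³, 31 ft³ left
storage unit 3: place 20 ft³, 11 ft³ left
storage unit 4: place 18 ft³, 32 ft³ left
storage unit 4: place 16 ft³, 16 ft³ left
storage unit 5: place 17 ft³, 33 ft³ left
storage unit 4: place 16 ft³, 0 ft³ left
storage unit 5: place 20 ft³, 13 ft³ left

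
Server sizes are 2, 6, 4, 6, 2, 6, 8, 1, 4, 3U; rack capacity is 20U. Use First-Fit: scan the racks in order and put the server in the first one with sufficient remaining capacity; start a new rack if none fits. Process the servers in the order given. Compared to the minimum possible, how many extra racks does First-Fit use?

First-Fit: [2,6,4,6,2] [6,8,1,4] [3] → 3 racks.
Total size 42U; any packing needs at least ⌈42/20⌉ = 3 racks.
So 3 is already optimal.

0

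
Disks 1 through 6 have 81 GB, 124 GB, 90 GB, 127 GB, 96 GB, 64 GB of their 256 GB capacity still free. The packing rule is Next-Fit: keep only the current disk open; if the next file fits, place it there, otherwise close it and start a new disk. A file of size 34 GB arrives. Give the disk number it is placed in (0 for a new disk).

6

Next-Fit only looks at disk 6, which has 64 GB free.
34 GB fits there.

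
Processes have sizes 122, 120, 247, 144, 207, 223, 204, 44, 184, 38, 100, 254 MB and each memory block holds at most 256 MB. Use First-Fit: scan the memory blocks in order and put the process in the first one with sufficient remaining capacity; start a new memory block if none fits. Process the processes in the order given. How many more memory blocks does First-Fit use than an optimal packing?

1

First-Fit: [122,120] [247] [144,44,38] [207] [223] [204] [184] [100] [254] → 9 memory blocks.
Total size 1887 MB; any packing needs at least ⌈1887/256⌉ = 8 memory blocks.
An optimal packing achieves that bound: [254] [247] [223] [207,44] [204,38] [184] [144,100] [122,120] → 8 memory blocks.
Excess: 9 − 8 = 1.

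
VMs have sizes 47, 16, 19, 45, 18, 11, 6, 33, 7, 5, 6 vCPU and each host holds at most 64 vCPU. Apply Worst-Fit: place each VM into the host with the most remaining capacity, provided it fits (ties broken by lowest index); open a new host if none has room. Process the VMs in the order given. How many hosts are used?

host 1: place 47 vCPU, 17 vCPU left
host 1: place 16 vCPU, 1 vCPU left
host 2: place 19 vCPU, 45 vCPU left
host 2: place 45 vCPU, 0 vCPU left
host 3: place 18 vCPU, 46 vCPU left
host 3: place 11 vCPU, 35 vCPU left
host 3: place 6 vCPU, 29 vCPU left
host 4: place 33 vCPU, 31 vCPU left
host 4: place 7 vCPU, 24 vCPU left
host 3: place 5 vCPU, 24 vCPU left
host 3: place 6 vCPU, 18 vCPU left
Final hosts: [47,16] [19,45] [18,11,6,5,6] [33,7].

4 hosts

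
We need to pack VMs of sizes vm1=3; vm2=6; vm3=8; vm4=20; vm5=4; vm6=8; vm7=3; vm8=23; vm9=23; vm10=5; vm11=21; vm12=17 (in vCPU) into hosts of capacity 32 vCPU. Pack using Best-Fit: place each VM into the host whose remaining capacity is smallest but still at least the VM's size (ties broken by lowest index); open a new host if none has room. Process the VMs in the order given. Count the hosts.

vm1 (3 vCPU) → host 1 (remaining 29 vCPU)
vm2 (6 vCPU) → host 1 (remaining 23 vCPU)
vm3 (8 vCPU) → host 1 (remaining 15 vCPU)
vm4 (20 vCPU) → host 2 (remaining 12 vCPU)
vm5 (4 vCPU) → host 2 (remaining 8 vCPU)
vm6 (8 vCPU) → host 2 (remaining 0 vCPU)
vm7 (3 vCPU) → host 1 (remaining 12 vCPU)
vm8 (23 vCPU) → host 3 (remaining 9 vCPU)
vm9 (23 vCPU) → host 4 (remaining 9 vCPU)
vm10 (5 vCPU) → host 3 (remaining 4 vCPU)
vm11 (21 vCPU) → host 5 (remaining 11 vCPU)
vm12 (17 vCPU) → host 6 (remaining 15 vCPU)

6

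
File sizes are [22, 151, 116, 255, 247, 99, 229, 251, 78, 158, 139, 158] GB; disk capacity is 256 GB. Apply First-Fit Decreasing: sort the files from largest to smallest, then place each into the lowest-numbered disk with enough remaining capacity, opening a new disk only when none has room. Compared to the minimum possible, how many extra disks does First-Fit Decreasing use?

First-Fit Decreasing: [255] [251] [247] [229,22] [158,78] [158] [151,99] [139,116] → 8 disks.
Total size 1903 GB; any packing needs at least ⌈1903/256⌉ = 8 disks.
So 8 is already optimal.

0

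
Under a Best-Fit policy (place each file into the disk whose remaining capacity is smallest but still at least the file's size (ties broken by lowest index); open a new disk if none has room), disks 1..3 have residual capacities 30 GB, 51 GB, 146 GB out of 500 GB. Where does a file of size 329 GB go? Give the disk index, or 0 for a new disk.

No disk has ≥ 329 GB free, so a new disk is opened.

0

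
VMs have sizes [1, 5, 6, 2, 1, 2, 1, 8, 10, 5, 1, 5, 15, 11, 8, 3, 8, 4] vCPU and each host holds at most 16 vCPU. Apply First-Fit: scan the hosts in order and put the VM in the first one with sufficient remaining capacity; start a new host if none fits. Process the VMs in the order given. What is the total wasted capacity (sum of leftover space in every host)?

16

host 1: place 1 vCPU, 15 vCPU left
host 1: place 5 vCPU, 10 vCPU left
host 1: place 6 vCPU, 4 vCPU left
host 1: place 2 vCPU, 2 vCPU left
host 1: place 1 vCPU, 1 vCPU left
host 2: place 2 vCPU, 14 vCPU left
host 1: place 1 vCPU, 0 vCPU left
host 2: place 8 vCPU, 6 vCPU left
host 3: place 10 vCPU, 6 vCPU left
host 2: place 5 vCPU, 1 vCPU left
host 2: place 1 vCPU, 0 vCPU left
host 3: place 5 vCPU, 1 vCPU left
host 4: place 15 vCPU, 1 vCPU left
host 5: place 11 vCPU, 5 vCPU left
host 6: place 8 vCPU, 8 vCPU left
host 5: place 3 vCPU, 2 vCPU left
host 6: place 8 vCPU, 0 vCPU left
host 7: place 4 vCPU, 12 vCPU left
7 hosts × 16 vCPU = 112 vCPU; used 96 vCPU; unused 16 vCPU.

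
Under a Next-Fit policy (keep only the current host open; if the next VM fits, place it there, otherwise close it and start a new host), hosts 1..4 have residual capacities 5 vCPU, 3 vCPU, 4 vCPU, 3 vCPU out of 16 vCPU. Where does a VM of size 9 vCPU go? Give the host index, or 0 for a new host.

0

Next-Fit only looks at host 4, which has 3 vCPU free.
9 vCPU does not fit, so a new host is opened.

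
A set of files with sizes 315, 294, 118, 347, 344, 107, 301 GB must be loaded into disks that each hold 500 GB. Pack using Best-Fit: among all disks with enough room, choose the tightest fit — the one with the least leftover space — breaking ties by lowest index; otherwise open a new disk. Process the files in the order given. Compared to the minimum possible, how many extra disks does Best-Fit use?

0

Best-Fit: [315,118] [294] [347,107] [344] [301] → 5 disks.
5 files exceed 250 GB (half the capacity), and no two of those can share a disk, so at least 5 disks are needed.
So 5 is already optimal.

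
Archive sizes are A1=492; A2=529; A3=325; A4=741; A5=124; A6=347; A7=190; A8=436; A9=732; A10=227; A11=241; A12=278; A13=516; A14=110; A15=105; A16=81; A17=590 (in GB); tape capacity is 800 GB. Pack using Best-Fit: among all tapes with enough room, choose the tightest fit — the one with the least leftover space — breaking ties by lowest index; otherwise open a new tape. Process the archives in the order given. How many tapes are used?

9

A1 (492 GB) → tape 1 (remaining 308 GB)
A2 (529 GB) → tape 2 (remaining 271 GB)
A3 (325 GB) → tape 3 (remaining 475 GB)
A4 (741 GB) → tape 4 (remaining 59 GB)
A5 (124 GB) → tape 2 (remaining 147 GB)
A6 (347 GB) → tape 3 (remaining 128 GB)
A7 (190 GB) → tape 1 (remaining 118 GB)
A8 (436 GB) → tape 5 (remaining 364 GB)
A9 (732 GB) → tape 6 (remaining 68 GB)
A10 (227 GB) → tape 5 (remaining 137 GB)
A11 (241 GB) → tape 7 (remaining 559 GB)
A12 (278 GB) → tape 7 (remaining 281 GB)
A13 (516 GB) → tape 8 (remaining 284 GB)
A14 (110 GB) → tape 1 (remaining 8 GB)
A15 (105 GB) → tape 3 (remaining 23 GB)
A16 (81 GB) → tape 5 (remaining 56 GB)
A17 (590 GB) → tape 9 (remaining 210 GB)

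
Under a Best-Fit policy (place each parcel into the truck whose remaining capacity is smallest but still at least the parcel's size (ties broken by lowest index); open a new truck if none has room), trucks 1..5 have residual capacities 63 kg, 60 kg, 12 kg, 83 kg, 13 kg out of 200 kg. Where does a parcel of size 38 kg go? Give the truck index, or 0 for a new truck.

2

Trucks with room: truck 1 (63 kg), truck 2 (60 kg), truck 4 (83 kg).
Tightest fit is truck 2 with 60 kg free.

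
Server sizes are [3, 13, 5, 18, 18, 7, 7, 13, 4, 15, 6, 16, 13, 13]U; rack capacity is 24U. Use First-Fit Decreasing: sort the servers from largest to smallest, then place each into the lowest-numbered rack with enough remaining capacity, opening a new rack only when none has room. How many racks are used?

Sorted descending: 18, 18, 16, 15, 13, 13, 13, 13, 7, 7, 6, 5, 4, 3.
rack 1: place 18U, 6U left
rack 2: place 18U, 6U left
rack 3: place 16U, 8U left
rack 4: place 15U, 9U left
rack 5: place 13U, 11U left
rack 6: place 13U, 11U left
rack 7: place 13U, 11U left
rack 8: place 13U, 11U left
rack 3: place 7U, 1U left
rack 4: place 7U, 2U left
rack 1: place 6U, 0U left
rack 2: place 5U, 1U left
rack 5: place 4U, 7U left
rack 5: place 3U, 4U left
Final racks: [18,6] [18,5] [16,7] [15,7] [13,4,3] [13] [13] [13].

8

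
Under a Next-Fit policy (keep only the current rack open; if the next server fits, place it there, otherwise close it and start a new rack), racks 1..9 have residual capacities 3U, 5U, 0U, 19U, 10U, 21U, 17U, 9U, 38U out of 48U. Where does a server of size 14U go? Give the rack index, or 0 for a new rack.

Next-Fit only looks at rack 9, which has 38U free.
14U fits there.

9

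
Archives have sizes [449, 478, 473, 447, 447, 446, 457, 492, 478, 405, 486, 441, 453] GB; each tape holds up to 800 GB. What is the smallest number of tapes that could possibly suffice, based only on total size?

Total size = 449 + 478 + 473 + 447 + 447 + 446 + 457 + 492 + 478 + 405 + 486 + 441 + 453 = 5952 GB.
⌈5952 / 800⌉ = 8.

8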